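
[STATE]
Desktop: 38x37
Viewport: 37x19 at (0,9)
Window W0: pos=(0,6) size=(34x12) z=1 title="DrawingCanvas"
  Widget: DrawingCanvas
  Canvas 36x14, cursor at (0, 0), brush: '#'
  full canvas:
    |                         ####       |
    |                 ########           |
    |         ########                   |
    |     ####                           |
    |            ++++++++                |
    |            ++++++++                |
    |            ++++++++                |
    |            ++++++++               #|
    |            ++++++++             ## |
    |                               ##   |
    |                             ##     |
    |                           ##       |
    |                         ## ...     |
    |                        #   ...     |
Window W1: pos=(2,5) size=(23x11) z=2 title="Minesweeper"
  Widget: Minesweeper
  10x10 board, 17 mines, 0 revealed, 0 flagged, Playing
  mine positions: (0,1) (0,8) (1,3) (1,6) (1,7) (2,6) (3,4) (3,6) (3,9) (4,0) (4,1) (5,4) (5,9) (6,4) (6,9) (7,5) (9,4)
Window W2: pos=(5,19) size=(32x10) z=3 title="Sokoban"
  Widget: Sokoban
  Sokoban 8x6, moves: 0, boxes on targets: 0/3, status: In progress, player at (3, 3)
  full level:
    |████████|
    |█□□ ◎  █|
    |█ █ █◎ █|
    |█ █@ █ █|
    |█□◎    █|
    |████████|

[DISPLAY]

┃+┃■■■■■■■■■■           ┃ ####   ┃   
┃ ┃■■■■■■■■■■           ┃#       ┃   
┃ ┃■■■■■■■■■■           ┃        ┃   
┃ ┃■■■■■■■■■■           ┃        ┃   
┃ ┃■■■■■■■■■■           ┃        ┃   
┃ ┃■■■■■■■■■■           ┃        ┃   
┃ ┗━━━━━━━━━━━━━━━━━━━━━┛        ┃   
┃            ++++++++            ┃   
┗━━━━━━━━━━━━━━━━━━━━━━━━━━━━━━━━┛   
                                     
     ┏━━━━━━━━━━━━━━━━━━━━━━━━━━━━━━┓
     ┃ Sokoban                      ┃
     ┠──────────────────────────────┨
     ┃████████                      ┃
     ┃█□□ ◎  █                      ┃
     ┃█ █ █◎ █                      ┃
     ┃█ █@ █ █                      ┃
     ┃█□◎    █                      ┃
     ┃████████                      ┃


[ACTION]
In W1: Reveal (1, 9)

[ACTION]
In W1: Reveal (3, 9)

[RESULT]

┃+┃■■■✹■■✹✹■1           ┃ ####   ┃   
┃ ┃■■■■■■✹■■■           ┃#       ┃   
┃ ┃■■■■✹■✹■■✹           ┃        ┃   
┃ ┃✹✹■■■■■■■■           ┃        ┃   
┃ ┃■■■■✹■■■■✹           ┃        ┃   
┃ ┃■■■■✹■■■■✹           ┃        ┃   
┃ ┗━━━━━━━━━━━━━━━━━━━━━┛        ┃   
┃            ++++++++            ┃   
┗━━━━━━━━━━━━━━━━━━━━━━━━━━━━━━━━┛   
                                     
     ┏━━━━━━━━━━━━━━━━━━━━━━━━━━━━━━┓
     ┃ Sokoban                      ┃
     ┠──────────────────────────────┨
     ┃████████                      ┃
     ┃█□□ ◎  █                      ┃
     ┃█ █ █◎ █                      ┃
     ┃█ █@ █ █                      ┃
     ┃█□◎    █                      ┃
     ┃████████                      ┃


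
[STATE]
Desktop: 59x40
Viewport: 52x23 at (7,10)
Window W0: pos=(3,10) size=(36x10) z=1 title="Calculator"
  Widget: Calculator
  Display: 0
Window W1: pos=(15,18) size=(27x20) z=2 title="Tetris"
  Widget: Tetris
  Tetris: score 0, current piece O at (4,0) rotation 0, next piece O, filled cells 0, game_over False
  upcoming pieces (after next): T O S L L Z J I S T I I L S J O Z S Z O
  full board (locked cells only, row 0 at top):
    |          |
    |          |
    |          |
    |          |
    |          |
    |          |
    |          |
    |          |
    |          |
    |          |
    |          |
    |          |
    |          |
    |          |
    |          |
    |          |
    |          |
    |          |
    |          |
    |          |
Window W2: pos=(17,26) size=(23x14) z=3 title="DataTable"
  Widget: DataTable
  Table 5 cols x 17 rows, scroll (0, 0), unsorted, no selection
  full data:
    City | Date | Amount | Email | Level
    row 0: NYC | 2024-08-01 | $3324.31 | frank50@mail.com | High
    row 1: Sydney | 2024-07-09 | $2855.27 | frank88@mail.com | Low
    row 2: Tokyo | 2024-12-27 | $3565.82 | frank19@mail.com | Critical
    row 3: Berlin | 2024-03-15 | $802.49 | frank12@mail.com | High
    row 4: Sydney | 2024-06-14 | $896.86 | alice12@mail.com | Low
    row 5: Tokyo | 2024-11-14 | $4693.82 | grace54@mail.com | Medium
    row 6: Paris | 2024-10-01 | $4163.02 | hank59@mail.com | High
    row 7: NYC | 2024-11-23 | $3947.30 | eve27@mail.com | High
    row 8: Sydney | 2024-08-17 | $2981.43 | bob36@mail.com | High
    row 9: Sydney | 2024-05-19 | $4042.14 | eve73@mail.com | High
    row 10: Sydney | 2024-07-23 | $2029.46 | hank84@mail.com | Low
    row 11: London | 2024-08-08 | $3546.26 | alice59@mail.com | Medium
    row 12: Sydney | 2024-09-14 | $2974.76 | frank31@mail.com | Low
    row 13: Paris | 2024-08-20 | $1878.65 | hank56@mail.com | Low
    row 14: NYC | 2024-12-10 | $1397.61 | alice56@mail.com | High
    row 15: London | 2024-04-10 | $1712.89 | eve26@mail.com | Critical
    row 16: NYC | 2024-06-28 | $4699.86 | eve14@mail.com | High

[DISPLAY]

━━━━━━━━━━━━━━━━━━━━━━━━━━━━━━━┓                    
lculator                       ┃                    
───────────────────────────────┨                    
                              0┃                    
─┬───┬───┬───┐                 ┃                    
 │ 8 │ 9 │ ÷ │                 ┃                    
─┼───┼───┼───┤                 ┃                    
 │ 5 │ 6 │ × │                 ┃                    
─┴───┴──┏━━━━━━━━━━━━━━━━━━━━━━━━━┓                 
━━━━━━━━┃ Tetris                  ┃                 
        ┠─────────────────────────┨                 
        ┃          │Next:         ┃                 
        ┃          │▓▓            ┃                 
        ┃          │▓▓            ┃                 
        ┃          │              ┃                 
        ┃          │              ┃                 
        ┃ ┏━━━━━━━━━━━━━━━━━━━━━┓ ┃                 
        ┃ ┃ DataTable           ┃ ┃                 
        ┃ ┠─────────────────────┨ ┃                 
        ┃ ┃City  │Date      │Amo┃ ┃                 
        ┃ ┃──────┼──────────┼───┃ ┃                 
        ┃ ┃NYC   │2024-08-01│$33┃ ┃                 
        ┃ ┃Sydney│2024-07-09│$28┃ ┃                 


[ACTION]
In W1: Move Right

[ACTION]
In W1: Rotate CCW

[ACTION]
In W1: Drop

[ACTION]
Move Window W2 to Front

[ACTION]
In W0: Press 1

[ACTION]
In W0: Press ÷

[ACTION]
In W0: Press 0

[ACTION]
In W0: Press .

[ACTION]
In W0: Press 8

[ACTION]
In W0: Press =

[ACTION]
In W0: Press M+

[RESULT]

━━━━━━━━━━━━━━━━━━━━━━━━━━━━━━━┓                    
lculator                       ┃                    
───────────────────────────────┨                    
                           1.25┃                    
─┬───┬───┬───┐                 ┃                    
 │ 8 │ 9 │ ÷ │                 ┃                    
─┼───┼───┼───┤                 ┃                    
 │ 5 │ 6 │ × │                 ┃                    
─┴───┴──┏━━━━━━━━━━━━━━━━━━━━━━━━━┓                 
━━━━━━━━┃ Tetris                  ┃                 
        ┠─────────────────────────┨                 
        ┃          │Next:         ┃                 
        ┃          │▓▓            ┃                 
        ┃          │▓▓            ┃                 
        ┃          │              ┃                 
        ┃          │              ┃                 
        ┃ ┏━━━━━━━━━━━━━━━━━━━━━┓ ┃                 
        ┃ ┃ DataTable           ┃ ┃                 
        ┃ ┠─────────────────────┨ ┃                 
        ┃ ┃City  │Date      │Amo┃ ┃                 
        ┃ ┃──────┼──────────┼───┃ ┃                 
        ┃ ┃NYC   │2024-08-01│$33┃ ┃                 
        ┃ ┃Sydney│2024-07-09│$28┃ ┃                 


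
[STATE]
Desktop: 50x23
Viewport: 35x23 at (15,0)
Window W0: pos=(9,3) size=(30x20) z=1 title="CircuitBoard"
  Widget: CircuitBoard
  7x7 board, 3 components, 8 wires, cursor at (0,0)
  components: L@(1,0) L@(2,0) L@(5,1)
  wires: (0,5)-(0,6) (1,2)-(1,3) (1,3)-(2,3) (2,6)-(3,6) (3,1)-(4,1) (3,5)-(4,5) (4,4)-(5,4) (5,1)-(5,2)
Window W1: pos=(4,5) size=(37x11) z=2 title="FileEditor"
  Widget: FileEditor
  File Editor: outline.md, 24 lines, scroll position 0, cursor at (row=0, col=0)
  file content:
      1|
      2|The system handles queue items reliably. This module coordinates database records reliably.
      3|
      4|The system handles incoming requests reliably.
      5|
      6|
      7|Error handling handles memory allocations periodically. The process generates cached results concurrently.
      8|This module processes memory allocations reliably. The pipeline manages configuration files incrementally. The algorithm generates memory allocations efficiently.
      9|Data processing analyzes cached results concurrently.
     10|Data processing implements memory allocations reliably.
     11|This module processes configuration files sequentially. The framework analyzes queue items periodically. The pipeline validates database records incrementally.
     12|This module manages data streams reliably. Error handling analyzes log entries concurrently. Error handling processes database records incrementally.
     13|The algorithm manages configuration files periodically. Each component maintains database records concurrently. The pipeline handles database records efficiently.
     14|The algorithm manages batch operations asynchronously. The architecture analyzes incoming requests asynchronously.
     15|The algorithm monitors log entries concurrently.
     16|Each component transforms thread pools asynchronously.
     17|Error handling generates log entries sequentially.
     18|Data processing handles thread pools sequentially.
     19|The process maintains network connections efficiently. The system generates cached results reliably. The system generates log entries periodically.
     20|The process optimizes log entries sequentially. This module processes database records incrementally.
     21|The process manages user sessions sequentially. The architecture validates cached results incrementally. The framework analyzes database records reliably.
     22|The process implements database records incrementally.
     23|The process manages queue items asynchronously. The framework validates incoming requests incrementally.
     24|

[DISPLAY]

                                   
                                   
                                   
━━━━━━━━━━━━━━━━━━━━━━━┓           
uitBoard               ┃           
━━━━━━━━━━━━━━━━━━━━━━━━━┓         
r                        ┃         
─────────────────────────┨         
                        ▲┃         
 handles queue items rel█┃         
                        ░┃         
 handles incoming reques░┃         
                        ░┃         
                        ░┃         
ling handles memory allo▼┃         
━━━━━━━━━━━━━━━━━━━━━━━━━┛         
               │       ┃           
   L ─ ·       ·       ┃           
                       ┃           
                       ┃           
r: (0,0)               ┃           
                       ┃           
━━━━━━━━━━━━━━━━━━━━━━━┛           


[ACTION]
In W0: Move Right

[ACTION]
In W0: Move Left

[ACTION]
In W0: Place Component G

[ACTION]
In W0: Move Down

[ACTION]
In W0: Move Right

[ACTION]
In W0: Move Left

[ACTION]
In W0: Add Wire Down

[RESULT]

                                   
                                   
                                   
━━━━━━━━━━━━━━━━━━━━━━━┓           
uitBoard               ┃           
━━━━━━━━━━━━━━━━━━━━━━━━━┓         
r                        ┃         
─────────────────────────┨         
                        ▲┃         
 handles queue items rel█┃         
                        ░┃         
 handles incoming reques░┃         
                        ░┃         
                        ░┃         
ling handles memory allo▼┃         
━━━━━━━━━━━━━━━━━━━━━━━━━┛         
               │       ┃           
   L ─ ·       ·       ┃           
                       ┃           
                       ┃           
r: (1,0)               ┃           
                       ┃           
━━━━━━━━━━━━━━━━━━━━━━━┛           


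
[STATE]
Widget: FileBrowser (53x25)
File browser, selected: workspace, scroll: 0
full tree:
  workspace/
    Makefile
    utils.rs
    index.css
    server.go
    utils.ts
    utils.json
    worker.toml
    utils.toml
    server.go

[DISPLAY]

> [-] workspace/                                     
    Makefile                                         
    utils.rs                                         
    index.css                                        
    server.go                                        
    utils.ts                                         
    utils.json                                       
    worker.toml                                      
    utils.toml                                       
    server.go                                        
                                                     
                                                     
                                                     
                                                     
                                                     
                                                     
                                                     
                                                     
                                                     
                                                     
                                                     
                                                     
                                                     
                                                     
                                                     


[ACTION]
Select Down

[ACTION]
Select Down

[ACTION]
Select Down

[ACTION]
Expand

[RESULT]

  [-] workspace/                                     
    Makefile                                         
    utils.rs                                         
  > index.css                                        
    server.go                                        
    utils.ts                                         
    utils.json                                       
    worker.toml                                      
    utils.toml                                       
    server.go                                        
                                                     
                                                     
                                                     
                                                     
                                                     
                                                     
                                                     
                                                     
                                                     
                                                     
                                                     
                                                     
                                                     
                                                     
                                                     


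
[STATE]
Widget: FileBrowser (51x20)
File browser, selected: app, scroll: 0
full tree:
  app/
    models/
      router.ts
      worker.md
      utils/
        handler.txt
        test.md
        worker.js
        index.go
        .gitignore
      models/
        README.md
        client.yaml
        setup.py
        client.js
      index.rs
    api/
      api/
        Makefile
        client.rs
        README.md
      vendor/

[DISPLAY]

> [-] app/                                         
    [+] models/                                    
    [+] api/                                       
                                                   
                                                   
                                                   
                                                   
                                                   
                                                   
                                                   
                                                   
                                                   
                                                   
                                                   
                                                   
                                                   
                                                   
                                                   
                                                   
                                                   


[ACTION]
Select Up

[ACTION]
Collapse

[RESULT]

> [+] app/                                         
                                                   
                                                   
                                                   
                                                   
                                                   
                                                   
                                                   
                                                   
                                                   
                                                   
                                                   
                                                   
                                                   
                                                   
                                                   
                                                   
                                                   
                                                   
                                                   


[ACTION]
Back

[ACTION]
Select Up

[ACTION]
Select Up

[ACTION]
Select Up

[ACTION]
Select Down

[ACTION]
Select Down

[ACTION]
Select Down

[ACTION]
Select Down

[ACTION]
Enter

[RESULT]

> [-] app/                                         
    [+] models/                                    
    [+] api/                                       
                                                   
                                                   
                                                   
                                                   
                                                   
                                                   
                                                   
                                                   
                                                   
                                                   
                                                   
                                                   
                                                   
                                                   
                                                   
                                                   
                                                   


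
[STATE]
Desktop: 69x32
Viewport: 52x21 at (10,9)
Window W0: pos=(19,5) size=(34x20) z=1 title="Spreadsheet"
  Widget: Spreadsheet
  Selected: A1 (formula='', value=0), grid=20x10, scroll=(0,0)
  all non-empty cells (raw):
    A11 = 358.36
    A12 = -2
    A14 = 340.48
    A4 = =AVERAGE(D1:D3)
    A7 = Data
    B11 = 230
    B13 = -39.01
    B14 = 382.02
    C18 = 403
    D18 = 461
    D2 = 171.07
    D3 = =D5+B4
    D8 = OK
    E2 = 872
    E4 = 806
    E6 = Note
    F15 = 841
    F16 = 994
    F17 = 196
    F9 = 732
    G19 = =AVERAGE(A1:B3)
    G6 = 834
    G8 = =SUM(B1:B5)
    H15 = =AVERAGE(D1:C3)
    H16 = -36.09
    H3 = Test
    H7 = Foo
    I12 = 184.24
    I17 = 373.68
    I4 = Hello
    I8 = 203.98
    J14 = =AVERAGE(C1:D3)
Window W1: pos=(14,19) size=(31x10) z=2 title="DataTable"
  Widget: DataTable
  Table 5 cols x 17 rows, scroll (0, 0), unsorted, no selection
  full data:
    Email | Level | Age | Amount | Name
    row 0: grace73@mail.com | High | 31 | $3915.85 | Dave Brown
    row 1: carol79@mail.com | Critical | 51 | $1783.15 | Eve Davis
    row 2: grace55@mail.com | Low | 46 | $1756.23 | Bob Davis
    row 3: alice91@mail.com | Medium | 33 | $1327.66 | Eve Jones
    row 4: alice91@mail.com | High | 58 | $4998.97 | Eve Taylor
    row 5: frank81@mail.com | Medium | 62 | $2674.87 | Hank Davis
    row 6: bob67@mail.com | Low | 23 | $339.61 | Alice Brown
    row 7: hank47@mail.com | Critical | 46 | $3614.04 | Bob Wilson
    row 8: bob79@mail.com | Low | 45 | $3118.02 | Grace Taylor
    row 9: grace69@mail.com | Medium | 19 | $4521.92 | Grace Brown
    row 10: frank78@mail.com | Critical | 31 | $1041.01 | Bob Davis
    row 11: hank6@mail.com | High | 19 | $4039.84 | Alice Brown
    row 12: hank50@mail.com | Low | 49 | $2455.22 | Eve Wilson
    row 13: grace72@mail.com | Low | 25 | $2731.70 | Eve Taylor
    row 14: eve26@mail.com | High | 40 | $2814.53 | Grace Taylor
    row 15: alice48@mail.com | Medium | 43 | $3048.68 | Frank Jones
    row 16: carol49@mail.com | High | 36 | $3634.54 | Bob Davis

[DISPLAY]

         ┃       A       B       C       D┃         
         ┃--------------------------------┃         
         ┃  1      [0]       0       0    ┃         
         ┃  2        0       0       0  17┃         
         ┃  3        0       0       0    ┃         
         ┃  4    57.02       0       0    ┃         
         ┃  5        0       0       0    ┃         
         ┃  6        0       0       0    ┃         
         ┃  7 Data           0       0    ┃         
         ┃  8        0       0       0OK  ┃         
    ┏━━━━━━━━━━━━━━━━━━━━━━━━━━━━━┓  0    ┃         
    ┃ DataTable                   ┃  0    ┃         
    ┠─────────────────────────────┨  0    ┃         
    ┃Email           │Level   │Age┃  0    ┃         
    ┃────────────────┼────────┼───┃  0    ┃         
    ┃grace73@mail.com│High    │31 ┃━━━━━━━┛         
    ┃carol79@mail.com│Critical│51 ┃                 
    ┃grace55@mail.com│Low     │46 ┃                 
    ┃alice91@mail.com│Medium  │33 ┃                 
    ┗━━━━━━━━━━━━━━━━━━━━━━━━━━━━━┛                 
                                                    


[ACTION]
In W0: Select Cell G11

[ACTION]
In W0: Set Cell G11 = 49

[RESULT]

         ┃       A       B       C       D┃         
         ┃--------------------------------┃         
         ┃  1        0       0       0    ┃         
         ┃  2        0       0       0  17┃         
         ┃  3        0       0       0    ┃         
         ┃  4    57.02       0       0    ┃         
         ┃  5        0       0       0    ┃         
         ┃  6        0       0       0    ┃         
         ┃  7 Data           0       0    ┃         
         ┃  8        0       0       0OK  ┃         
    ┏━━━━━━━━━━━━━━━━━━━━━━━━━━━━━┓  0    ┃         
    ┃ DataTable                   ┃  0    ┃         
    ┠─────────────────────────────┨  0    ┃         
    ┃Email           │Level   │Age┃  0    ┃         
    ┃────────────────┼────────┼───┃  0    ┃         
    ┃grace73@mail.com│High    │31 ┃━━━━━━━┛         
    ┃carol79@mail.com│Critical│51 ┃                 
    ┃grace55@mail.com│Low     │46 ┃                 
    ┃alice91@mail.com│Medium  │33 ┃                 
    ┗━━━━━━━━━━━━━━━━━━━━━━━━━━━━━┛                 
                                                    


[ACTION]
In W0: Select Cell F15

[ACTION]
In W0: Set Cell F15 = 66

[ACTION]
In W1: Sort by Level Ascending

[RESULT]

         ┃       A       B       C       D┃         
         ┃--------------------------------┃         
         ┃  1        0       0       0    ┃         
         ┃  2        0       0       0  17┃         
         ┃  3        0       0       0    ┃         
         ┃  4    57.02       0       0    ┃         
         ┃  5        0       0       0    ┃         
         ┃  6        0       0       0    ┃         
         ┃  7 Data           0       0    ┃         
         ┃  8        0       0       0OK  ┃         
    ┏━━━━━━━━━━━━━━━━━━━━━━━━━━━━━┓  0    ┃         
    ┃ DataTable                   ┃  0    ┃         
    ┠─────────────────────────────┨  0    ┃         
    ┃Email           │Level  ▲│Age┃  0    ┃         
    ┃────────────────┼────────┼───┃  0    ┃         
    ┃carol79@mail.com│Critical│51 ┃━━━━━━━┛         
    ┃hank47@mail.com │Critical│46 ┃                 
    ┃frank78@mail.com│Critical│31 ┃                 
    ┃grace73@mail.com│High    │31 ┃                 
    ┗━━━━━━━━━━━━━━━━━━━━━━━━━━━━━┛                 
                                                    


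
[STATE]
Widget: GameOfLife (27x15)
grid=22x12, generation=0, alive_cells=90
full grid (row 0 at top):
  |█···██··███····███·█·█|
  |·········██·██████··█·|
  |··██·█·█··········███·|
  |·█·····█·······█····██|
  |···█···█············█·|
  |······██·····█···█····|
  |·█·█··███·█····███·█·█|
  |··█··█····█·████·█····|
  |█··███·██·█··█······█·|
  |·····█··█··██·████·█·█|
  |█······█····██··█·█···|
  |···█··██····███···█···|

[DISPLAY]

Gen: 0                     
█···██··███····███·█·█     
·········██·██████··█·     
··██·█·█··········███·     
·█·····█·······█····██     
···█···█············█·     
······██·····█···█····     
·█·█··███·█····███·█·█     
··█··█····█·████·█····     
█··███·██·█··█······█·     
·····█··█··██·████·█·█     
█······█····██··█·█···     
···█··██····███···█···     
                           
                           


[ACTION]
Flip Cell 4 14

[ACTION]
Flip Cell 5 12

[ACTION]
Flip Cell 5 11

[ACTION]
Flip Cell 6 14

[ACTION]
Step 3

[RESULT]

Gen: 3                     
·········█·█·██·······     
·····████······█······     
······█·██·····█····█·     
··██··█··████·██···█·█     
······████·██·██······     
··██···█···█████·██··█     
·█·██·█·██·····██·███·     
·█·····█··██···██·····     
·██··█·██·██···██···██     
········█·█····█···██·     
·······███····█····█··     
·······██·············     
                           
                           


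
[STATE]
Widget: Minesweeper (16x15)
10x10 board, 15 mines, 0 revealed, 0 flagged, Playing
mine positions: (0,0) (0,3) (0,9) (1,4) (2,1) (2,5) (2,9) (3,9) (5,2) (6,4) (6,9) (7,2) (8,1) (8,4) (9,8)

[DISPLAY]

■■■■■■■■■■      
■■■■■■■■■■      
■■■■■■■■■■      
■■■■■■■■■■      
■■■■■■■■■■      
■■■■■■■■■■      
■■■■■■■■■■      
■■■■■■■■■■      
■■■■■■■■■■      
■■■■■■■■■■      
                
                
                
                
                


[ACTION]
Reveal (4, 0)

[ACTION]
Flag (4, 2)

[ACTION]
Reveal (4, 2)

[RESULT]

■■■■■■■■■■      
■■■■■■■■■■      
■■■■■■■■■■      
11■■■■■■■■      
 1⚑■■■■■■■      
 1■■■■■■■■      
 2■■■■■■■■      
12■■■■■■■■      
■■■■■■■■■■      
■■■■■■■■■■      
                
                
                
                
                


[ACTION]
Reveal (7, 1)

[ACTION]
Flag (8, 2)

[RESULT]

■■■■■■■■■■      
■■■■■■■■■■      
■■■■■■■■■■      
11■■■■■■■■      
 1⚑■■■■■■■      
 1■■■■■■■■      
 2■■■■■■■■      
12■■■■■■■■      
■■⚑■■■■■■■      
■■■■■■■■■■      
                
                
                
                
                


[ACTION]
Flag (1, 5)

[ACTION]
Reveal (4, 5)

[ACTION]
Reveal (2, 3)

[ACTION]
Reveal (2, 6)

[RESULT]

■■■■■1  1■      
■■■■■21 2■      
■■112■1 2■      
111 111 2■      
 111    1■      
 1■211  1■      
 2■■■1  1■      
12■■■2  1■      
■■⚑■■1 11■      
■■■■■1 1■■      
                
                
                
                
                


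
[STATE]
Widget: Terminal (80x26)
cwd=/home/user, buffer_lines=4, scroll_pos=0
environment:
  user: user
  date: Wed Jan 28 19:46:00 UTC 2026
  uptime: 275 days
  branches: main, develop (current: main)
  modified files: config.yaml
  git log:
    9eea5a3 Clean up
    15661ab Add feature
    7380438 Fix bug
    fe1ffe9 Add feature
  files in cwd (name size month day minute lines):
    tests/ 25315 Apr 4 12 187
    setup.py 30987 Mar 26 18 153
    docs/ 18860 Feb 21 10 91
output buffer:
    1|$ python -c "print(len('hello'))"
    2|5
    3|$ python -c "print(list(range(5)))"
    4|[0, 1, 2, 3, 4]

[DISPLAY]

$ python -c "print(len('hello'))"                                               
5                                                                               
$ python -c "print(list(range(5)))"                                             
[0, 1, 2, 3, 4]                                                                 
$ █                                                                             
                                                                                
                                                                                
                                                                                
                                                                                
                                                                                
                                                                                
                                                                                
                                                                                
                                                                                
                                                                                
                                                                                
                                                                                
                                                                                
                                                                                
                                                                                
                                                                                
                                                                                
                                                                                
                                                                                
                                                                                
                                                                                


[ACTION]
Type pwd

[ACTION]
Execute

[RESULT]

$ python -c "print(len('hello'))"                                               
5                                                                               
$ python -c "print(list(range(5)))"                                             
[0, 1, 2, 3, 4]                                                                 
$ pwd                                                                           
/home/user                                                                      
$ █                                                                             
                                                                                
                                                                                
                                                                                
                                                                                
                                                                                
                                                                                
                                                                                
                                                                                
                                                                                
                                                                                
                                                                                
                                                                                
                                                                                
                                                                                
                                                                                
                                                                                
                                                                                
                                                                                
                                                                                


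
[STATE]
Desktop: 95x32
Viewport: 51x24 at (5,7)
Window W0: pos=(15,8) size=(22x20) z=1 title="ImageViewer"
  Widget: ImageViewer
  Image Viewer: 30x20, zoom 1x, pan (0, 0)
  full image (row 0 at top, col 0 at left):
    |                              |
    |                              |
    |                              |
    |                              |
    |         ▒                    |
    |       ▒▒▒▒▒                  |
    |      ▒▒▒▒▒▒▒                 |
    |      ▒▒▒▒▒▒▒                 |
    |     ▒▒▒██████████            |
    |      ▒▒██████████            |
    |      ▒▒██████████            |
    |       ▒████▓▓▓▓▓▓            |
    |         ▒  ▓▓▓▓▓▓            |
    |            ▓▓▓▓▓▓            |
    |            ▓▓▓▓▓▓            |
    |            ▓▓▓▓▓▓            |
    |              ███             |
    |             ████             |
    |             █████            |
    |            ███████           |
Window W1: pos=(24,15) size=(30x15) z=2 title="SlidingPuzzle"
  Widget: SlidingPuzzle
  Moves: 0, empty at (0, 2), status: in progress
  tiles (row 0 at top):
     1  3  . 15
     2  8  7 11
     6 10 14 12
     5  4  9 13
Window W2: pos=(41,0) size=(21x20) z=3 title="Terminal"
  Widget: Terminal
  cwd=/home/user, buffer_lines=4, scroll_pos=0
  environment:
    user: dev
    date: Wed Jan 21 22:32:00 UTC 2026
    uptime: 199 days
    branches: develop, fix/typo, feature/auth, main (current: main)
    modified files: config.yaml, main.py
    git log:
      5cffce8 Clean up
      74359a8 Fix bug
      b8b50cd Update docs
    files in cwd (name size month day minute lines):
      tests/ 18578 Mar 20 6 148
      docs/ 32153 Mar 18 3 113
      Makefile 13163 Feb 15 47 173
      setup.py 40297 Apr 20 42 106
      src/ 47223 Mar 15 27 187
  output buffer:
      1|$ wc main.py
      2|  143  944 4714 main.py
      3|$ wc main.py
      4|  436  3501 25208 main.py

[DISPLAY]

                                    ┃$ █           
          ┏━━━━━━━━━━━━━━━━━━━━┓    ┃              
          ┃ ImageViewer        ┃    ┃              
          ┠────────────────────┨    ┃              
          ┃                    ┃    ┃              
          ┃                    ┃    ┃              
          ┃                    ┃    ┃              
          ┃                    ┃    ┃              
          ┃        ┏━━━━━━━━━━━━━━━━┃              
          ┃       ▒┃ SlidingPuzzle  ┃              
          ┃      ▒▒┠────────────────┃              
          ┃      ▒▒┃┌────┬────┬────┬┃              
          ┃     ▒▒▒┃│  1 │  3 │    │┗━━━━━━━━━━━━━━
          ┃      ▒▒┃├────┼────┼────┼────┤       ┃  
          ┃      ▒▒┃│  2 │  8 │  7 │ 11 │       ┃  
          ┃       ▒┃├────┼────┼────┼────┤       ┃  
          ┃        ┃│  6 │ 10 │ 14 │ 12 │       ┃  
          ┃        ┃├────┼────┼────┼────┤       ┃  
          ┃        ┃│  5 │  4 │  9 │ 13 │       ┃  
          ┃        ┃└────┴────┴────┴────┘       ┃  
          ┗━━━━━━━━┃Moves: 0                    ┃  
                   ┃                            ┃  
                   ┗━━━━━━━━━━━━━━━━━━━━━━━━━━━━┛  
                                                   


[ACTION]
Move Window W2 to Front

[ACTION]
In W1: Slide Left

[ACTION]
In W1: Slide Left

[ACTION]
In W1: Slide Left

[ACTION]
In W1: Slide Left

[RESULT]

                                    ┃$ █           
          ┏━━━━━━━━━━━━━━━━━━━━┓    ┃              
          ┃ ImageViewer        ┃    ┃              
          ┠────────────────────┨    ┃              
          ┃                    ┃    ┃              
          ┃                    ┃    ┃              
          ┃                    ┃    ┃              
          ┃                    ┃    ┃              
          ┃        ┏━━━━━━━━━━━━━━━━┃              
          ┃       ▒┃ SlidingPuzzle  ┃              
          ┃      ▒▒┠────────────────┃              
          ┃      ▒▒┃┌────┬────┬────┬┃              
          ┃     ▒▒▒┃│  1 │  3 │ 15 │┗━━━━━━━━━━━━━━
          ┃      ▒▒┃├────┼────┼────┼────┤       ┃  
          ┃      ▒▒┃│  2 │  8 │  7 │ 11 │       ┃  
          ┃       ▒┃├────┼────┼────┼────┤       ┃  
          ┃        ┃│  6 │ 10 │ 14 │ 12 │       ┃  
          ┃        ┃├────┼────┼────┼────┤       ┃  
          ┃        ┃│  5 │  4 │  9 │ 13 │       ┃  
          ┃        ┃└────┴────┴────┴────┘       ┃  
          ┗━━━━━━━━┃Moves: 1                    ┃  
                   ┃                            ┃  
                   ┗━━━━━━━━━━━━━━━━━━━━━━━━━━━━┛  
                                                   
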